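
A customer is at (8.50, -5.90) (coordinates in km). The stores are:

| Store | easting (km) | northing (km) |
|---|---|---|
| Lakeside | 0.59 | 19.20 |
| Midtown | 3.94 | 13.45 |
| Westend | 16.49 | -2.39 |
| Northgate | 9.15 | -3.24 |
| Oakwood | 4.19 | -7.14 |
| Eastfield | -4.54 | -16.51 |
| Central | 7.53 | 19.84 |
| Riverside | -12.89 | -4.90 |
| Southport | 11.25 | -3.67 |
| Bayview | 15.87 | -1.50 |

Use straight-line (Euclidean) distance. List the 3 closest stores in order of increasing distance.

Distances from (8.50, -5.90):
Lakeside: √((-7.91)² + (25.10)²) = √(62.5681 + 630.0100) = 26.32 km
Midtown: √((-4.56)² + (19.35)²) = √(20.7936 + 374.4225) = 19.88 km
Westend: √((7.99)² + (3.51)²) = √(63.8401 + 12.3201) = 8.73 km
Northgate: √((0.65)² + (2.66)²) = √(0.4225 + 7.0756) = 2.74 km
Oakwood: √((-4.31)² + (-1.24)²) = √(18.5761 + 1.5376) = 4.48 km
Eastfield: √((-13.04)² + (-10.61)²) = √(170.0416 + 112.5721) = 16.81 km
Central: √((-0.97)² + (25.74)²) = √(0.9409 + 662.5476) = 25.76 km
Riverside: √((-21.39)² + (1.00)²) = √(457.5321 + 1.0000) = 21.41 km
Southport: √((2.75)² + (2.23)²) = √(7.5625 + 4.9729) = 3.54 km
Bayview: √((7.37)² + (4.40)²) = √(54.3169 + 19.3600) = 8.58 km
Sorted: Northgate (2.74 km) < Southport (3.54 km) < Oakwood (4.48 km) < Bayview (8.58 km) < Westend (8.73 km) < …

Northgate, Southport, Oakwood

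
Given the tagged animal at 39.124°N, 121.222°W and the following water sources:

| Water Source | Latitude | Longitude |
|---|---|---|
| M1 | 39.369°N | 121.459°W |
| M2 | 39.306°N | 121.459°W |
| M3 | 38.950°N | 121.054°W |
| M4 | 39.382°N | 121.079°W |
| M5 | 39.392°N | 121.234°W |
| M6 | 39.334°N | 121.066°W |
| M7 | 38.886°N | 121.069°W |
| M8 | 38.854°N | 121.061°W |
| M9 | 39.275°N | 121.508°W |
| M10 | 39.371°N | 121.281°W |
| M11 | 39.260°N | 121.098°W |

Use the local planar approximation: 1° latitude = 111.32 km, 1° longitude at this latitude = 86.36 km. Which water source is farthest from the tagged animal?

Distances from 39.124°N, 121.222°W:
M1: √((0.245·111.32)² + (-0.237·86.36)²) = √(743.83835 + 418.91119) = 34.099 km
M2: √((0.182·111.32)² + (-0.237·86.36)²) = √(410.47732 + 418.91119) = 28.799 km
M3: √((-0.174·111.32)² + (0.168·86.36)²) = √(375.18450 + 210.49599) = 24.201 km
M4: √((0.258·111.32)² + (0.143·86.36)²) = √(824.87057 + 152.50966) = 31.263 km
M5: √((0.268·111.32)² + (-0.012·86.36)²) = √(890.05324 + 1.07396) = 29.852 km
M6: √((0.210·111.32)² + (0.156·86.36)²) = √(546.49348 + 181.49910) = 26.981 km
M7: √((-0.238·111.32)² + (0.153·86.36)²) = √(701.94051 + 174.58548) = 29.606 km
M8: √((-0.270·111.32)² + (0.161·86.36)²) = √(903.38718 + 193.32010) = 33.117 km
M9: √((0.151·111.32)² + (-0.286·86.36)²) = √(282.55324 + 610.03863) = 29.876 km
M10: √((0.247·111.32)² + (-0.059·86.36)²) = √(756.03222 + 25.96147) = 27.964 km
M11: √((0.136·111.32)² + (0.124·86.36)²) = √(229.20507 + 114.67497) = 18.544 km
Maximum: M1 at 34.099 km.

M1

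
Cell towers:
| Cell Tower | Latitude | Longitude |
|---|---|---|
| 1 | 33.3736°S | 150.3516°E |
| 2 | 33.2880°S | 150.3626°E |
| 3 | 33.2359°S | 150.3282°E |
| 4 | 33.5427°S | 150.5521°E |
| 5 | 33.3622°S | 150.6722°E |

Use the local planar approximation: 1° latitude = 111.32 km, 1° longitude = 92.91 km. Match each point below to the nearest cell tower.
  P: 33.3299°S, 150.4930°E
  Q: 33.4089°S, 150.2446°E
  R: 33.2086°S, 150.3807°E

P at 33.3299°S, 150.4930°E:
  1: √((-0.0437·111.32)² + (-0.1414·92.91)²) = √(23.665150 + 172.593223) = 14.0092 km
  2: √((0.0419·111.32)² + (-0.1304·92.91)²) = √(21.755769 + 146.784468) = 12.9823 km
  3: √((0.0940·111.32)² + (-0.1648·92.91)²) = √(109.496970 + 234.444115) = 18.5456 km
  4: √((-0.2128·111.32)² + (0.0591·92.91)²) = √(561.163794 + 30.150872) = 24.3170 km
  5: √((-0.0323·111.32)² + (0.1792·92.91)²) = √(12.928598 + 277.204918) = 17.0333 km
  → nearest: 2 (12.9823 km)
Q at 33.4089°S, 150.2446°E:
  1: √((0.0353·111.32)² + (0.1070·92.91)²) = √(15.441725 + 98.830837) = 10.6898 km
  2: √((0.1209·111.32)² + (0.1180·92.91)²) = √(181.133591 + 120.195701) = 17.3588 km
  3: √((0.1730·111.32)² + (0.0836·92.91)²) = √(370.884430 + 60.330576) = 20.7657 km
  4: √((-0.1338·111.32)² + (0.3075·92.91)²) = √(221.849586 + 816.234901) = 32.2193 km
  5: √((0.0467·111.32)² + (0.4276·92.91)²) = √(27.025899 + 1578.339092) = 40.0670 km
  → nearest: 1 (10.6898 km)
R at 33.2086°S, 150.3807°E:
  1: √((-0.1650·111.32)² + (-0.0291·92.91)²) = √(337.376077 + 7.309891) = 18.5657 km
  2: √((-0.0794·111.32)² + (-0.0181·92.91)²) = √(78.124527 + 2.828017) = 8.9974 km
  3: √((-0.0273·111.32)² + (-0.0525·92.91)²) = √(9.235740 + 23.792689) = 5.7470 km
  4: √((-0.3341·111.32)² + (0.1714·92.91)²) = √(1383.245757 + 253.598427) = 40.4579 km
  5: √((-0.1536·111.32)² + (0.2915·92.91)²) = √(292.367320 + 733.503243) = 32.0292 km
  → nearest: 3 (5.7470 km)

P→2; Q→1; R→3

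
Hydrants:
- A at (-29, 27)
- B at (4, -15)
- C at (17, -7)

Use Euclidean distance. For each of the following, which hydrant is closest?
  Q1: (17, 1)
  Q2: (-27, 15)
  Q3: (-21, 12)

Q1→C; Q2→A; Q3→A

Q1 at (17, 1):
  A: 52.8
  B: 20.6
  C: 8.0
  → nearest: C (8.0)
Q2 at (-27, 15):
  A: 12.2
  B: 43.1
  C: 49.2
  → nearest: A (12.2)
Q3 at (-21, 12):
  A: 17.0
  B: 36.8
  C: 42.5
  → nearest: A (17.0)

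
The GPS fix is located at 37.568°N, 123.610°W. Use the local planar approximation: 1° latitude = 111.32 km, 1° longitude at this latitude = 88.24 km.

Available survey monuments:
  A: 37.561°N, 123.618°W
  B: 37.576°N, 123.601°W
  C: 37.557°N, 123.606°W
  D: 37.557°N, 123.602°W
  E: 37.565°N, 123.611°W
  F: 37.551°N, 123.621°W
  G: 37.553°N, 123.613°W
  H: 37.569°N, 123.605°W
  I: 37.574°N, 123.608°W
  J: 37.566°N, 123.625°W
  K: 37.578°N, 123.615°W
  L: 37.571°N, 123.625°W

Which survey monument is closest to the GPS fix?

Distances from 37.568°N, 123.610°W:
A: √((-0.007·111.32)² + (-0.008·88.24)²) = √(0.60721 + 0.49832) = 1.051 km
B: √((0.008·111.32)² + (0.009·88.24)²) = √(0.79310 + 0.63069) = 1.193 km
C: √((-0.011·111.32)² + (0.004·88.24)²) = √(1.49945 + 0.12458) = 1.274 km
D: √((-0.011·111.32)² + (0.008·88.24)²) = √(1.49945 + 0.49832) = 1.413 km
E: √((-0.003·111.32)² + (-0.001·88.24)²) = √(0.11153 + 0.00779) = 0.345 km
F: √((-0.017·111.32)² + (-0.011·88.24)²) = √(3.58133 + 0.94214) = 2.127 km
G: √((-0.015·111.32)² + (-0.003·88.24)²) = √(2.78823 + 0.07008) = 1.691 km
H: √((0.001·111.32)² + (0.005·88.24)²) = √(0.01239 + 0.19466) = 0.455 km
I: √((0.006·111.32)² + (0.002·88.24)²) = √(0.44612 + 0.03115) = 0.691 km
J: √((-0.002·111.32)² + (-0.015·88.24)²) = √(0.04957 + 1.75192) = 1.342 km
K: √((0.010·111.32)² + (-0.005·88.24)²) = √(1.23921 + 0.19466) = 1.197 km
L: √((0.003·111.32)² + (-0.015·88.24)²) = √(0.11153 + 1.75192) = 1.365 km
Minimum: E at 0.345 km.

E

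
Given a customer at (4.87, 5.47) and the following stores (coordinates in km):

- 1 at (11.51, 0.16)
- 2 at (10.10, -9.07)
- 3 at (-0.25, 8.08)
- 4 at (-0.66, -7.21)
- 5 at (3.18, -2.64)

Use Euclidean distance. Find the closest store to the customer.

Distances from (4.87, 5.47):
1: √((6.64)² + (-5.31)²) = √(44.0896 + 28.1961) = 8.50 km
2: √((5.23)² + (-14.54)²) = √(27.3529 + 211.4116) = 15.45 km
3: √((-5.12)² + (2.61)²) = √(26.2144 + 6.8121) = 5.75 km
4: √((-5.53)² + (-12.68)²) = √(30.5809 + 160.7824) = 13.83 km
5: √((-1.69)² + (-8.11)²) = √(2.8561 + 65.7721) = 8.28 km
Minimum: 3 at 5.75 km.

3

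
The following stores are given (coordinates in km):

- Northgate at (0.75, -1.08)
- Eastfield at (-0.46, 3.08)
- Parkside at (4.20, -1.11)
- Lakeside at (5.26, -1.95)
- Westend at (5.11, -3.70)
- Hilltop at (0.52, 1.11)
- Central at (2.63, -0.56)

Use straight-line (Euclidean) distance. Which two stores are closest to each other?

Pairwise distances:
Northgate–Eastfield: √((-1.21)² + (4.16)²) = √(1.46410 + 17.30560) = 4.332 km
Northgate–Parkside: √((3.45)² + (-0.03)²) = √(11.90250 + 0.00090) = 3.450 km
Northgate–Lakeside: √((4.51)² + (-0.87)²) = √(20.34010 + 0.75690) = 4.593 km
Northgate–Westend: √((4.36)² + (-2.62)²) = √(19.00960 + 6.86440) = 5.087 km
Northgate–Hilltop: √((-0.23)² + (2.19)²) = √(0.05290 + 4.79610) = 2.202 km
Northgate–Central: √((1.88)² + (0.52)²) = √(3.53440 + 0.27040) = 1.951 km
Eastfield–Parkside: √((4.66)² + (-4.19)²) = √(21.71560 + 17.55610) = 6.267 km
Eastfield–Lakeside: √((5.72)² + (-5.03)²) = √(32.71840 + 25.30090) = 7.617 km
Eastfield–Westend: √((5.57)² + (-6.78)²) = √(31.02490 + 45.96840) = 8.775 km
Eastfield–Hilltop: √((0.98)² + (-1.97)²) = √(0.96040 + 3.88090) = 2.200 km
Eastfield–Central: √((3.09)² + (-3.64)²) = √(9.54810 + 13.24960) = 4.775 km
Parkside–Lakeside: √((1.06)² + (-0.84)²) = √(1.12360 + 0.70560) = 1.352 km
Parkside–Westend: √((0.91)² + (-2.59)²) = √(0.82810 + 6.70810) = 2.745 km
Parkside–Hilltop: √((-3.68)² + (2.22)²) = √(13.54240 + 4.92840) = 4.298 km
Parkside–Central: √((-1.57)² + (0.55)²) = √(2.46490 + 0.30250) = 1.664 km
Lakeside–Westend: √((-0.15)² + (-1.75)²) = √(0.02250 + 3.06250) = 1.756 km
Lakeside–Hilltop: √((-4.74)² + (3.06)²) = √(22.46760 + 9.36360) = 5.642 km
Lakeside–Central: √((-2.63)² + (1.39)²) = √(6.91690 + 1.93210) = 2.975 km
Westend–Hilltop: √((-4.59)² + (4.81)²) = √(21.06810 + 23.13610) = 6.649 km
Westend–Central: √((-2.48)² + (3.14)²) = √(6.15040 + 9.85960) = 4.001 km
Hilltop–Central: √((2.11)² + (-1.67)²) = √(4.45210 + 2.78890) = 2.691 km
Closest pair: Parkside–Lakeside at 1.352 km.

Parkside and Lakeside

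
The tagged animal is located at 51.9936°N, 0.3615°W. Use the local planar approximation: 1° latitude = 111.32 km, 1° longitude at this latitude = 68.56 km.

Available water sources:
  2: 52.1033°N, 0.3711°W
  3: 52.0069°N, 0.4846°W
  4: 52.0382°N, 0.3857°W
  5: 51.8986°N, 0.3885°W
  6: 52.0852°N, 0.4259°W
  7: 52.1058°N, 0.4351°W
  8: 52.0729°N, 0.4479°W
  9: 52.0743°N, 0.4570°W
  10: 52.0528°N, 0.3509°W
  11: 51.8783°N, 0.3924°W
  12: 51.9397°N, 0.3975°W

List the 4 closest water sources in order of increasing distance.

4, 12, 10, 3

Distances from 51.9936°N, 0.3615°W:
2: √((0.1097·111.32)² + (-0.0096·68.56)²) = √(149.128157 + 0.433196) = 12.2295 km
3: √((0.0133·111.32)² + (-0.1231·68.56)²) = √(2.192046 + 71.229144) = 8.5686 km
4: √((0.0446·111.32)² + (-0.0242·68.56)²) = √(24.649954 + 2.752785) = 5.2348 km
5: √((-0.0950·111.32)² + (-0.0270·68.56)²) = √(111.839085 + 3.426645) = 10.7362 km
6: √((0.0916·111.32)² + (-0.0644·68.56)²) = √(103.977014 + 19.494556) = 11.1118 km
7: √((0.1122·111.32)² + (-0.0736·68.56)²) = √(156.002698 + 25.462277) = 13.4709 km
8: √((0.0793·111.32)² + (-0.0864·68.56)²) = √(77.927864 + 35.088847) = 10.6309 km
9: √((0.0807·111.32)² + (-0.0955·68.56)²) = √(80.703703 + 42.869494) = 11.1163 km
10: √((0.0592·111.32)² + (0.0106·68.56)²) = √(43.429998 + 0.528145) = 6.6301 km
11: √((-0.1153·111.32)² + (-0.0309·68.56)²) = √(164.742256 + 4.488059) = 13.0089 km
12: √((-0.0539·111.32)² + (-0.0360·68.56)²) = √(36.001776 + 6.091814) = 6.4880 km
Sorted: 4 (5.2348 km) < 12 (6.4880 km) < 10 (6.6301 km) < 3 (8.5686 km) < 8 (10.6309 km) < 5 (10.7362 km) < …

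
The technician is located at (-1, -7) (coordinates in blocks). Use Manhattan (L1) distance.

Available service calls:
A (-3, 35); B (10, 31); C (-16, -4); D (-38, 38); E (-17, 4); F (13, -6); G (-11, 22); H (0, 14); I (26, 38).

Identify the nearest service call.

Distances from (-1, -7):
A: |-2| + |42| = 2 + 42 = 44 blocks
B: |11| + |38| = 11 + 38 = 49 blocks
C: |-15| + |3| = 15 + 3 = 18 blocks
D: |-37| + |45| = 37 + 45 = 82 blocks
E: |-16| + |11| = 16 + 11 = 27 blocks
F: |14| + |1| = 14 + 1 = 15 blocks
G: |-10| + |29| = 10 + 29 = 39 blocks
H: |1| + |21| = 1 + 21 = 22 blocks
I: |27| + |45| = 27 + 45 = 72 blocks
Minimum: F at 15 blocks.

F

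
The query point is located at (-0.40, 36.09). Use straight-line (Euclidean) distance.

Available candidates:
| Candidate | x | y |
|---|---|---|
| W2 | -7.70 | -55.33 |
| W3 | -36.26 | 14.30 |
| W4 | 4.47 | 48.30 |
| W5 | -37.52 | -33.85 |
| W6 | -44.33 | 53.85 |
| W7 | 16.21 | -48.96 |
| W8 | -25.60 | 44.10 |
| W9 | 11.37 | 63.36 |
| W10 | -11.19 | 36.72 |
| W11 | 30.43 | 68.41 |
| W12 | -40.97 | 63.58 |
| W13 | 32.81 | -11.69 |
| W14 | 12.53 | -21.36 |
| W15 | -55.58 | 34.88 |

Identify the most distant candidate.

Distances from (-0.40, 36.09):
W2: 91.71
W3: 41.96
W4: 13.15
W5: 79.18
W6: 47.38
W7: 86.66
W8: 26.44
W9: 29.70
W10: 10.81
W11: 44.67
W12: 49.01
W13: 58.19
W14: 58.89
W15: 55.19
Maximum: W2 at 91.71.

W2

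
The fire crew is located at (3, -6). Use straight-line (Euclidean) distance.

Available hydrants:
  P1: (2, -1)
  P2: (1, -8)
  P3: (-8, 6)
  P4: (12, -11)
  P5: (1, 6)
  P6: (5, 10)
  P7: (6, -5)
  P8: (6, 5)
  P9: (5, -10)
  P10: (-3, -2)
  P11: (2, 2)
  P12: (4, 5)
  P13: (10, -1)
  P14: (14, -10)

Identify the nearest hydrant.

P2

Distances from (3, -6):
P1: 5.1
P2: 2.8
P3: 16.3
P4: 10.3
P5: 12.2
P6: 16.1
P7: 3.2
P8: 11.4
P9: 4.5
P10: 7.2
P11: 8.1
P12: 11.0
P13: 8.6
P14: 11.7
Minimum: P2 at 2.8.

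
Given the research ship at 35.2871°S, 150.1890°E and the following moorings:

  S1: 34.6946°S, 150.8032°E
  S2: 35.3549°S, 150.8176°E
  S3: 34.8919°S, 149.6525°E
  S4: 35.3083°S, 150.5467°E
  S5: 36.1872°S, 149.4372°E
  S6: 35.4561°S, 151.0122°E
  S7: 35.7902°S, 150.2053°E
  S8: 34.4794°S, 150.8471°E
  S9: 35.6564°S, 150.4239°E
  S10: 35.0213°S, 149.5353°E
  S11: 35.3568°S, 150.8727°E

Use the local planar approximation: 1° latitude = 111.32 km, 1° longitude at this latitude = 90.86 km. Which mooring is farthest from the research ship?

Distances from 35.2871°S, 150.1890°E:
S1: 86.3983 km
S2: 57.6111 km
S3: 65.6632 km
S4: 32.5862 km
S5: 121.2680 km
S6: 77.1257 km
S7: 56.0247 km
S8: 107.9806 km
S9: 46.3206 km
S10: 66.3573 km
S11: 62.6037 km
Maximum: S5 at 121.2680 km.

S5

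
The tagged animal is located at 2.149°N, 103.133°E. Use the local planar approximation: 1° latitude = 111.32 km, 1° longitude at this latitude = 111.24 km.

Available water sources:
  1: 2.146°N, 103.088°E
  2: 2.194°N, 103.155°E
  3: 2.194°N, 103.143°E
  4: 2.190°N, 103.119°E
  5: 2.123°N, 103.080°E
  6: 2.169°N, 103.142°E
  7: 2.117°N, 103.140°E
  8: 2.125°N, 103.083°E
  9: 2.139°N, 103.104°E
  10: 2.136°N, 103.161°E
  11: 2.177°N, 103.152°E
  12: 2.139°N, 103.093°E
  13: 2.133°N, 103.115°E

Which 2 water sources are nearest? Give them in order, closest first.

Distances from 2.149°N, 103.133°E:
1: √((-0.003·111.32)² + (-0.045·111.24)²) = √(0.11153 + 25.05803) = 5.017 km
2: √((0.045·111.32)² + (0.022·111.24)²) = √(25.09409 + 5.98918) = 5.575 km
3: √((0.045·111.32)² + (0.010·111.24)²) = √(25.09409 + 1.23743) = 5.131 km
4: √((0.041·111.32)² + (-0.014·111.24)²) = √(20.83119 + 2.42537) = 4.823 km
5: √((-0.026·111.32)² + (-0.053·111.24)²) = √(8.37709 + 34.75951) = 6.568 km
6: √((0.020·111.32)² + (0.009·111.24)²) = √(4.95686 + 1.00232) = 2.441 km
7: √((-0.032·111.32)² + (0.007·111.24)²) = √(12.68955 + 0.60634) = 3.646 km
8: √((-0.024·111.32)² + (-0.050·111.24)²) = √(7.13787 + 30.93584) = 6.170 km
9: √((-0.010·111.32)² + (-0.029·111.24)²) = √(1.23921 + 10.40682) = 3.413 km
10: √((-0.013·111.32)² + (0.028·111.24)²) = √(2.09427 + 9.70148) = 3.434 km
11: √((0.028·111.32)² + (0.019·111.24)²) = √(9.71544 + 4.46714) = 3.766 km
12: √((-0.010·111.32)² + (-0.040·111.24)²) = √(1.23921 + 19.79894) = 4.587 km
13: √((-0.016·111.32)² + (-0.018·111.24)²) = √(3.17239 + 4.00929) = 2.680 km
Sorted: 6 (2.441 km) < 13 (2.680 km) < 9 (3.413 km) < 10 (3.434 km) < …

6, 13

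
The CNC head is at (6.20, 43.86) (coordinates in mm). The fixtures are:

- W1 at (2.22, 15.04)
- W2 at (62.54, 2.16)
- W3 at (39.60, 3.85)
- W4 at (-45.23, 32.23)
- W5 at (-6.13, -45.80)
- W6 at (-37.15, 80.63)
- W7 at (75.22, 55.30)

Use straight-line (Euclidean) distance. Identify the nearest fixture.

W1

Distances from (6.20, 43.86):
W1: √((-3.98)² + (-28.82)²) = √(15.8404 + 830.5924) = 29.09 mm
W2: √((56.34)² + (-41.70)²) = √(3174.1956 + 1738.8900) = 70.09 mm
W3: √((33.40)² + (-40.01)²) = √(1115.5600 + 1600.8001) = 52.12 mm
W4: √((-51.43)² + (-11.63)²) = √(2645.0449 + 135.2569) = 52.73 mm
W5: √((-12.33)² + (-89.66)²) = √(152.0289 + 8038.9156) = 90.50 mm
W6: √((-43.35)² + (36.77)²) = √(1879.2225 + 1352.0329) = 56.84 mm
W7: √((69.02)² + (11.44)²) = √(4763.7604 + 130.8736) = 69.96 mm
Minimum: W1 at 29.09 mm.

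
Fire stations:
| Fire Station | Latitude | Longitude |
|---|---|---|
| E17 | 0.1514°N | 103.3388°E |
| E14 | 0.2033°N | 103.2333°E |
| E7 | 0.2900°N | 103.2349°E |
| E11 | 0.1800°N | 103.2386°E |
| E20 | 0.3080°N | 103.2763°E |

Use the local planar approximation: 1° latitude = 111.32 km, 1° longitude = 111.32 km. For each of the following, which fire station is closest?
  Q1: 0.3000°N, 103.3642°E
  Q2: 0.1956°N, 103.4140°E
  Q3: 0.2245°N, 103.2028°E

Q1 at 0.3000°N, 103.3642°E:
  E17: 16.7821 km
  E14: 18.1167 km
  E7: 14.4367 km
  E11: 19.3375 km
  E20: 9.8255 km
  → nearest: E20 (9.8255 km)
Q2 at 0.1956°N, 103.4140°E:
  E17: 9.7102 km
  E14: 20.1338 km
  E7: 22.5373 km
  E11: 19.6026 km
  E20: 19.7871 km
  → nearest: E17 (9.7102 km)
Q3 at 0.2245°N, 103.2028°E:
  E17: 17.1879 km
  E14: 4.1349 km
  E7: 8.1200 km
  E11: 6.3578 km
  E20: 12.3833 km
  → nearest: E14 (4.1349 km)

Q1→E20; Q2→E17; Q3→E14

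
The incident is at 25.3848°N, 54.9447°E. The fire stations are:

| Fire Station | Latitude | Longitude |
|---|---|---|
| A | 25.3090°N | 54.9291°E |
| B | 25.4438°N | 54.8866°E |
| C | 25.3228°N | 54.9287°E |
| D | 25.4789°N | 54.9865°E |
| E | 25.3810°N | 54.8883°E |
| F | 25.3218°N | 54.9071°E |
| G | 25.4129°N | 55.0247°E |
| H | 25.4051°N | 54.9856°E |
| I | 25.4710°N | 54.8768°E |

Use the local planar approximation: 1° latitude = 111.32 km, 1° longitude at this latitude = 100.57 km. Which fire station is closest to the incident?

Distances from 25.3848°N, 54.9447°E:
A: 8.5827 km
B: 8.7909 km
C: 7.0869 km
D: 11.2873 km
E: 5.6879 km
F: 7.9677 km
G: 8.6323 km
H: 4.6932 km
I: 11.7775 km
Minimum: H at 4.6932 km.

H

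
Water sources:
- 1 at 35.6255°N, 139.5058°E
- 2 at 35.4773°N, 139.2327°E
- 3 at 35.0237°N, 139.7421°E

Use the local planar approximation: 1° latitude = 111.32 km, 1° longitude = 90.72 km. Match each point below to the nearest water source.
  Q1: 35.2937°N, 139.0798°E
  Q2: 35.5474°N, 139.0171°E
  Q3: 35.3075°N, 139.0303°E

Q1 at 35.2937°N, 139.0798°E:
  1: 53.4587 km
  2: 24.7009 km
  3: 67.1823 km
  → nearest: 2 (24.7009 km)
Q2 at 35.5474°N, 139.0171°E:
  1: 45.1793 km
  2: 21.0585 km
  3: 87.8900 km
  → nearest: 2 (21.0585 km)
Q3 at 35.3075°N, 139.0303°E:
  1: 55.8030 km
  2: 26.3523 km
  3: 71.8885 km
  → nearest: 2 (26.3523 km)

Q1→2; Q2→2; Q3→2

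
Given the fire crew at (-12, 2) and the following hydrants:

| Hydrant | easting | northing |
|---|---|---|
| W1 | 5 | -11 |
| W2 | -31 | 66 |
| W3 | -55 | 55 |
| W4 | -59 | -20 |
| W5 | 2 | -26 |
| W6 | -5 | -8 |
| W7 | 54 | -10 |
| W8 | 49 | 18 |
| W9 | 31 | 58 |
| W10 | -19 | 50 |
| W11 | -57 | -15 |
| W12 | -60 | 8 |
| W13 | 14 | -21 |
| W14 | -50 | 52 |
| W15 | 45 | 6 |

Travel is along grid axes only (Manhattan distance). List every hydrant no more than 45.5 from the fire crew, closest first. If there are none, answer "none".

Distances from (-12, 2):
W1: |17| + |-13| = 17 + 13 = 30
W2: |-19| + |64| = 19 + 64 = 83
W3: |-43| + |53| = 43 + 53 = 96
W4: |-47| + |-22| = 47 + 22 = 69
W5: |14| + |-28| = 14 + 28 = 42
W6: |7| + |-10| = 7 + 10 = 17
W7: |66| + |-12| = 66 + 12 = 78
W8: |61| + |16| = 61 + 16 = 77
W9: |43| + |56| = 43 + 56 = 99
W10: |-7| + |48| = 7 + 48 = 55
W11: |-45| + |-17| = 45 + 17 = 62
W12: |-48| + |6| = 48 + 6 = 54
W13: |26| + |-23| = 26 + 23 = 49
W14: |-38| + |50| = 38 + 50 = 88
W15: |57| + |4| = 57 + 4 = 61
Threshold 45.5: W6 (17), W1 (30), W5 (42) are within range.

W6, W1, W5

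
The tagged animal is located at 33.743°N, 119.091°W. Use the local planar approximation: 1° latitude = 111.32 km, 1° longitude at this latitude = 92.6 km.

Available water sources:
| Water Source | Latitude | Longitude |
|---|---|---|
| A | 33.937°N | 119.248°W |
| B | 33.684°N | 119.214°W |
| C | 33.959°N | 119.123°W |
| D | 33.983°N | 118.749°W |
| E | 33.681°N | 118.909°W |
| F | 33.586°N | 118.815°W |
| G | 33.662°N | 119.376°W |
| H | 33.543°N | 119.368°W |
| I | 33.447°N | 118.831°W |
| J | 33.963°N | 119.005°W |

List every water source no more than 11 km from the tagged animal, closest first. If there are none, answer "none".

Distances from 33.743°N, 119.091°W:
A: √((0.194·111.32)² + (-0.157·92.6)²) = √(466.39067 + 211.35926) = 26.034 km
B: √((-0.059·111.32)² + (-0.123·92.6)²) = √(43.13705 + 129.72754) = 13.148 km
C: √((0.216·111.32)² + (-0.032·92.6)²) = √(578.16780 + 8.78055) = 24.227 km
D: √((0.240·111.32)² + (0.342·92.6)²) = √(713.78740 + 1002.93823) = 41.433 km
E: √((-0.062·111.32)² + (0.182·92.6)²) = √(47.63540 + 284.03035) = 18.212 km
F: √((-0.157·111.32)² + (0.276·92.6)²) = √(305.45392 + 653.19092) = 30.962 km
G: √((-0.081·111.32)² + (-0.285·92.6)²) = √(81.30485 + 696.48488) = 27.889 km
H: √((-0.200·111.32)² + (-0.277·92.6)²) = √(495.68570 + 657.93276) = 33.965 km
I: √((-0.296·111.32)² + (0.260·92.6)²) = √(1085.74995 + 579.65378) = 40.809 km
J: √((0.220·111.32)² + (0.086·92.6)²) = √(599.77969 + 63.41892) = 25.753 km
Threshold 11 km: none within range.

none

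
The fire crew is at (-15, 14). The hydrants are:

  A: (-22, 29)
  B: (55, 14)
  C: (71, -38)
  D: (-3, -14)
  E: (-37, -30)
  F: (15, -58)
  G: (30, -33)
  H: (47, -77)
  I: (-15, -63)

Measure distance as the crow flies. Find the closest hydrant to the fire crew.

Distances from (-15, 14):
A: √((-7)² + (15)²) = √(49.000 + 225.000) = 16.6
B: √((70)² + (0)²) = √(4900.000 + 0.000) = 70.0
C: √((86)² + (-52)²) = √(7396.000 + 2704.000) = 100.5
D: √((12)² + (-28)²) = √(144.000 + 784.000) = 30.5
E: √((-22)² + (-44)²) = √(484.000 + 1936.000) = 49.2
F: √((30)² + (-72)²) = √(900.000 + 5184.000) = 78.0
G: √((45)² + (-47)²) = √(2025.000 + 2209.000) = 65.1
H: √((62)² + (-91)²) = √(3844.000 + 8281.000) = 110.1
I: √((0)² + (-77)²) = √(0.000 + 5929.000) = 77.0
Minimum: A at 16.6.

A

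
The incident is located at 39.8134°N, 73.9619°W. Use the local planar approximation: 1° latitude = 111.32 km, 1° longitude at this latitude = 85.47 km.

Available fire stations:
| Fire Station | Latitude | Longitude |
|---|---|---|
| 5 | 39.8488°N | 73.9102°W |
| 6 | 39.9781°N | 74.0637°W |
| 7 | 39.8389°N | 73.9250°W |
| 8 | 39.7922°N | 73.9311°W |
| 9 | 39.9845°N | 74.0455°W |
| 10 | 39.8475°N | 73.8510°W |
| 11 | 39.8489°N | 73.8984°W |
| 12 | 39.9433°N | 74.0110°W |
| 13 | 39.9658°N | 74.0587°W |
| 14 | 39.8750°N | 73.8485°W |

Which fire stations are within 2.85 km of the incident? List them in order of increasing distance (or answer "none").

none

Distances from 39.8134°N, 73.9619°W:
5: 5.9207 km
6: 20.2942 km
7: 4.2432 km
8: 3.5355 km
9: 20.3430 km
10: 10.2105 km
11: 6.7137 km
12: 15.0571 km
13: 18.8751 km
14: 11.8728 km
Threshold 2.85 km: none within range.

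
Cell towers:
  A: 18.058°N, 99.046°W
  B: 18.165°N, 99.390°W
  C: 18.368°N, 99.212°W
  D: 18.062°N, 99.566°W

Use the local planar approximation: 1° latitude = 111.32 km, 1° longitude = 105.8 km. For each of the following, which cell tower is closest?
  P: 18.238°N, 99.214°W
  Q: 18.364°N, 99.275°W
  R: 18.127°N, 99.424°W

P at 18.238°N, 99.214°W:
  A: √((-0.180·111.32)² + (0.168·105.8)²) = √(401.50541 + 315.92930) = 26.785 km
  B: √((-0.073·111.32)² + (-0.176·105.8)²) = √(66.03773 + 346.73419) = 20.317 km
  C: √((0.130·111.32)² + (0.002·105.8)²) = √(209.42721 + 0.04477) = 14.473 km
  D: √((-0.176·111.32)² + (-0.352·105.8)²) = √(383.85900 + 1386.93677) = 42.081 km
  → nearest: C (14.473 km)
Q at 18.364°N, 99.275°W:
  A: √((-0.306·111.32)² + (0.229·105.8)²) = √(1160.35065 + 587.00568) = 41.801 km
  B: √((-0.199·111.32)² + (-0.115·105.8)²) = √(490.74123 + 148.03589) = 25.274 km
  C: √((0.004·111.32)² + (0.063·105.8)²) = √(0.19827 + 44.42756) = 6.680 km
  D: √((-0.302·111.32)² + (-0.291·105.8)²) = √(1130.21296 + 947.88863) = 45.586 km
  → nearest: C (6.680 km)
R at 18.127°N, 99.424°W:
  A: √((-0.069·111.32)² + (0.378·105.8)²) = √(58.99899 + 1599.39206) = 40.723 km
  B: √((0.038·111.32)² + (0.034·105.8)²) = √(17.89425 + 12.93985) = 5.553 km
  C: √((0.241·111.32)² + (0.212·105.8)²) = √(719.74802 + 503.08696) = 34.969 km
  D: √((-0.065·111.32)² + (-0.142·105.8)²) = √(52.35680 + 225.70856) = 16.675 km
  → nearest: B (5.553 km)

P→C; Q→C; R→B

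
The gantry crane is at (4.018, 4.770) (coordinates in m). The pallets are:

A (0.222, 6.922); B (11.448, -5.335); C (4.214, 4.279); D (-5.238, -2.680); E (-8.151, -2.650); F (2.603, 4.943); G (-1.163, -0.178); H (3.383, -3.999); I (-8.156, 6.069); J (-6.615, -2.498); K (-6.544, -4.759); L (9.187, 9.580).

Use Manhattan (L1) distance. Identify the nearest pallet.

Distances from (4.018, 4.770):
A: |-3.796| + |2.152| = 3.796 + 2.152 = 5.948 m
B: |7.430| + |-10.105| = 7.430 + 10.105 = 17.535 m
C: |0.196| + |-0.491| = 0.196 + 0.491 = 0.687 m
D: |-9.256| + |-7.450| = 9.256 + 7.450 = 16.706 m
E: |-12.169| + |-7.420| = 12.169 + 7.420 = 19.589 m
F: |-1.415| + |0.173| = 1.415 + 0.173 = 1.588 m
G: |-5.181| + |-4.948| = 5.181 + 4.948 = 10.129 m
H: |-0.635| + |-8.769| = 0.635 + 8.769 = 9.404 m
I: |-12.174| + |1.299| = 12.174 + 1.299 = 13.473 m
J: |-10.633| + |-7.268| = 10.633 + 7.268 = 17.901 m
K: |-10.562| + |-9.529| = 10.562 + 9.529 = 20.091 m
L: |5.169| + |4.810| = 5.169 + 4.810 = 9.979 m
Minimum: C at 0.687 m.

C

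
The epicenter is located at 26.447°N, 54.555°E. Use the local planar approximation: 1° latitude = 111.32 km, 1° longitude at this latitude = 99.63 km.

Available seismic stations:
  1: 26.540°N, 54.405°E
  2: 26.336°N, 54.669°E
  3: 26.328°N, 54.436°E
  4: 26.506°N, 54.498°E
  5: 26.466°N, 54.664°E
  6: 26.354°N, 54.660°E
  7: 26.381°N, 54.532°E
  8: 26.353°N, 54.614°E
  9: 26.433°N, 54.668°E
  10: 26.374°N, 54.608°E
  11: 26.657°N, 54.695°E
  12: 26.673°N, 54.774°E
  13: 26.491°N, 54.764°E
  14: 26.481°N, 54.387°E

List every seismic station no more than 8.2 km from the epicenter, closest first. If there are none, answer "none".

Distances from 26.447°N, 54.555°E:
1: 18.180 km
2: 16.783 km
3: 17.778 km
4: 8.683 km
5: 11.064 km
6: 14.718 km
7: 7.696 km
8: 12.002 km
9: 11.366 km
10: 9.691 km
11: 27.222 km
12: 33.302 km
13: 21.391 km
14: 17.160 km
Threshold 8.2 km: 7 (7.696 km) is within range.

7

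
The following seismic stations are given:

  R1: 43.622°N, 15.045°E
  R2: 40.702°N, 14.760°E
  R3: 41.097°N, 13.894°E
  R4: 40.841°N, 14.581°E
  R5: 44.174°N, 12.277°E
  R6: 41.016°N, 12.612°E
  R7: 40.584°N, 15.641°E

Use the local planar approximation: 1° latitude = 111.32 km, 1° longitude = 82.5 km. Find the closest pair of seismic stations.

Pairwise distances:
R2–R4: √((0.139·111.32)² + (-0.179·82.5)²) = √(239.42858 + 218.07906) = 21.389 km
R3–R4: √((-0.256·111.32)² + (0.687·82.5)²) = √(812.13144 + 3212.33901) = 63.439 km
R2–R7: √((-0.118·111.32)² + (0.881·82.5)²) = √(172.54819 + 5282.74581) = 73.860 km
R2–R3: √((0.395·111.32)² + (-0.866·82.5)²) = √(1933.48402 + 5104.38802) = 83.892 km
R4–R7: √((-0.257·111.32)² + (1.060·82.5)²) = √(818.48861 + 7647.50250) = 92.011 km
R3–R6: √((-0.081·111.32)² + (-1.282·82.5)²) = √(81.30485 + 11186.23523) = 106.149 km
R3–R7: √((-0.513·111.32)² + (1.747·82.5)²) = √(3261.22772 + 20772.73626) = 155.029 km
R4–R6: √((0.175·111.32)² + (-1.969·82.5)²) = √(379.50936 + 26387.56581) = 163.606 km
R2–R6: √((0.314·111.32)² + (-2.148·82.5)²) = √(1221.81567 + 31403.38410) = 180.624 km
R1–R5: √((0.552·111.32)² + (-2.768·82.5)²) = √(3775.93536 + 52148.28960) = 236.483 km
R6–R7: √((-0.432·111.32)² + (3.029·82.5)²) = √(2312.67118 + 62446.26156) = 254.478 km
R1–R3: √((-2.525·111.32)² + (-1.151·82.5)²) = √(79007.65289 + 9016.92681) = 296.689 km
R1–R4: √((-2.781·111.32)² + (-0.464·82.5)²) = √(95840.34603 + 1465.35840) = 311.939 km
R1–R2: √((-2.920·111.32)² + (-0.285·82.5)²) = √(105660.36296 + 552.83766) = 325.904 km
R1–R7: √((-3.038·111.32)² + (0.596·82.5)²) = √(114372.58432 + 2417.68890) = 341.746 km
R5–R6: √((-3.158·111.32)² + (0.335·82.5)²) = √(123586.39004 + 763.83141) = 352.633 km
R1–R6: √((-2.606·111.32)² + (-2.433·82.5)²) = √(84157.96358 + 40289.52201) = 352.771 km
R3–R5: √((3.077·111.32)² + (-1.617·82.5)²) = √(117327.92440 + 17796.22701) = 367.592 km
R4–R5: √((3.333·111.32)² + (-2.304·82.5)²) = √(137662.93439 + 36130.40640) = 416.885 km
R2–R5: √((3.472·111.32)² + (-2.483·82.5)²) = √(149384.59993 + 41962.49826) = 437.432 km
R5–R7: √((-3.590·111.32)² + (3.364·82.5)²) = √(159711.17047 + 77022.90090) = 486.553 km
Closest pair: R2–R4 at 21.389 km.

R2 and R4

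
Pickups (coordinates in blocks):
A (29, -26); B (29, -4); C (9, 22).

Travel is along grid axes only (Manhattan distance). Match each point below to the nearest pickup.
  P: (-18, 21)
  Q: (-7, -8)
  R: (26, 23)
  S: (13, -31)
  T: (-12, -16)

P→C; Q→B; R→C; S→A; T→A

P at (-18, 21):
  A: |47| + |-47| = 47 + 47 = 94 blocks
  B: |47| + |-25| = 47 + 25 = 72 blocks
  C: |27| + |1| = 27 + 1 = 28 blocks
  → nearest: C (28 blocks)
Q at (-7, -8):
  A: |36| + |-18| = 36 + 18 = 54 blocks
  B: |36| + |4| = 36 + 4 = 40 blocks
  C: |16| + |30| = 16 + 30 = 46 blocks
  → nearest: B (40 blocks)
R at (26, 23):
  A: |3| + |-49| = 3 + 49 = 52 blocks
  B: |3| + |-27| = 3 + 27 = 30 blocks
  C: |-17| + |-1| = 17 + 1 = 18 blocks
  → nearest: C (18 blocks)
S at (13, -31):
  A: |16| + |5| = 16 + 5 = 21 blocks
  B: |16| + |27| = 16 + 27 = 43 blocks
  C: |-4| + |53| = 4 + 53 = 57 blocks
  → nearest: A (21 blocks)
T at (-12, -16):
  A: |41| + |-10| = 41 + 10 = 51 blocks
  B: |41| + |12| = 41 + 12 = 53 blocks
  C: |21| + |38| = 21 + 38 = 59 blocks
  → nearest: A (51 blocks)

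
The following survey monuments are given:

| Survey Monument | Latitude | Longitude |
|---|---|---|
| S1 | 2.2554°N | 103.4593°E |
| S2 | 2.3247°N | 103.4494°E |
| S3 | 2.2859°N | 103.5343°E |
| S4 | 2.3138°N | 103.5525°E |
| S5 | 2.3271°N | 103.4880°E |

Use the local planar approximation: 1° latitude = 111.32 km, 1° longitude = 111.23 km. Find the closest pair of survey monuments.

S3 and S4

Pairwise distances:
S1–S2: 7.7927 km
S1–S3: 9.0067 km
S1–S4: 12.2365 km
S1–S5: 8.5964 km
S2–S3: 10.3843 km
S2–S4: 11.5318 km
S2–S5: 4.3018 km
S3–S4: 3.7073 km
S3–S5: 6.8962 km
S4–S5: 7.3255 km
Closest pair: S3–S4 at 3.7073 km.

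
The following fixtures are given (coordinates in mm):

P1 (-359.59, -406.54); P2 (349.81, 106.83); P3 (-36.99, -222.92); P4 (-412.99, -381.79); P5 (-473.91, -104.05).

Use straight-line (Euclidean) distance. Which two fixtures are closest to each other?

Pairwise distances:
P1–P2: √((709.40)² + (513.37)²) = √(503248.3600 + 263548.7569) = 875.67 mm
P1–P3: √((322.60)² + (183.62)²) = √(104070.7600 + 33716.3044) = 371.20 mm
P1–P4: √((-53.40)² + (24.75)²) = √(2851.5600 + 612.5625) = 58.86 mm
P1–P5: √((-114.32)² + (302.49)²) = √(13069.0624 + 91500.2001) = 323.37 mm
P2–P3: √((-386.80)² + (-329.75)²) = √(149614.2400 + 108735.0625) = 508.28 mm
P2–P4: √((-762.80)² + (-488.62)²) = √(581863.8400 + 238749.5044) = 905.88 mm
P2–P5: √((-823.72)² + (-210.88)²) = √(678514.6384 + 44470.3744) = 850.29 mm
P3–P4: √((-376.00)² + (-158.87)²) = √(141376.0000 + 25239.6769) = 408.19 mm
P3–P5: √((-436.92)² + (118.87)²) = √(190899.0864 + 14130.0769) = 452.80 mm
P4–P5: √((-60.92)² + (277.74)²) = √(3711.2464 + 77139.5076) = 284.34 mm
Closest pair: P1–P4 at 58.86 mm.

P1 and P4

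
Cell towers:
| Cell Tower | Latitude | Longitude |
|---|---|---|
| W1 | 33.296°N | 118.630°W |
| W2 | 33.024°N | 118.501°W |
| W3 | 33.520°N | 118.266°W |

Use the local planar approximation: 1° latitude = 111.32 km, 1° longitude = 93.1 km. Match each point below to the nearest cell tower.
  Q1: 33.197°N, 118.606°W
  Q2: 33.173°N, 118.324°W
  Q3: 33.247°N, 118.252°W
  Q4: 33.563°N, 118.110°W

Q1 at 33.197°N, 118.606°W:
  W1: √((0.099·111.32)² + (-0.024·93.1)²) = √(121.45539 + 4.99254) = 11.245 km
  W2: √((-0.173·111.32)² + (0.105·93.1)²) = √(370.88443 + 95.56040) = 21.597 km
  W3: √((0.323·111.32)² + (0.340·93.1)²) = √(1292.85982 + 1001.97572) = 47.904 km
  → nearest: W1 (11.245 km)
Q2 at 33.173°N, 118.324°W:
  W1: √((0.123·111.32)² + (-0.306·93.1)²) = √(187.48072 + 811.60033) = 31.608 km
  W2: √((-0.149·111.32)² + (-0.177·93.1)²) = √(275.11795 + 271.54755) = 23.381 km
  W3: √((0.347·111.32)² + (0.058·93.1)²) = √(1492.12547 + 29.15784) = 39.004 km
  → nearest: W2 (23.381 km)
Q3 at 33.247°N, 118.252°W:
  W1: √((0.049·111.32)² + (-0.378·93.1)²) = √(29.75353 + 1238.46279) = 35.612 km
  W2: √((-0.223·111.32)² + (-0.249·93.1)²) = √(616.24885 + 537.40049) = 33.965 km
  W3: √((0.273·111.32)² + (-0.014·93.1)²) = √(923.57398 + 1.69885) = 30.418 km
  → nearest: W3 (30.418 km)
Q4 at 33.563°N, 118.110°W:
  W1: √((-0.267·111.32)² + (-0.520·93.1)²) = √(883.42344 + 2343.72174) = 56.808 km
  W2: √((-0.539·111.32)² + (-0.391·93.1)²) = √(3600.17760 + 1325.11288) = 70.180 km
  W3: √((-0.043·111.32)² + (-0.156·93.1)²) = √(22.91307 + 210.93496) = 15.292 km
  → nearest: W3 (15.292 km)

Q1→W1; Q2→W2; Q3→W3; Q4→W3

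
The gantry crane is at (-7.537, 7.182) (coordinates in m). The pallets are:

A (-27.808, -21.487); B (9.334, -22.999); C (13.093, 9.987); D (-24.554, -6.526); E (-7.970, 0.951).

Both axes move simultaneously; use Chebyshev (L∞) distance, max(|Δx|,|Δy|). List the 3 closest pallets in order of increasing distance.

E, D, C

Distances from (-7.537, 7.182):
A: 28.669 m
B: 30.181 m
C: 20.630 m
D: 17.017 m
E: 6.231 m
Sorted: E (6.231 m) < D (17.017 m) < C (20.630 m) < A (28.669 m) < B (30.181 m)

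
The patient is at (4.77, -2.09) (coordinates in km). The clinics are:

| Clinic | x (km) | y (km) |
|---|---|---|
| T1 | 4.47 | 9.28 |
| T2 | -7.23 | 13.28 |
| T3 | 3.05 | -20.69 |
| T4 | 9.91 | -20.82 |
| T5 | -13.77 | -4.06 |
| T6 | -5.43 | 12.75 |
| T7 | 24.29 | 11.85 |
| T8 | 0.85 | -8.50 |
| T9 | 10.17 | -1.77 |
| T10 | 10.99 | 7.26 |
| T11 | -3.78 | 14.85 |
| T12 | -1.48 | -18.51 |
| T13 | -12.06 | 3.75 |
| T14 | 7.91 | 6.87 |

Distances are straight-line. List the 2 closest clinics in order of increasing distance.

Distances from (4.77, -2.09):
T1: 11.37 km
T2: 19.50 km
T3: 18.68 km
T4: 19.42 km
T5: 18.64 km
T6: 18.01 km
T7: 23.99 km
T8: 7.51 km
T9: 5.41 km
T10: 11.23 km
T11: 18.98 km
T12: 17.57 km
T13: 17.81 km
T14: 9.49 km
Sorted: T9 (5.41 km) < T8 (7.51 km) < T14 (9.49 km) < T10 (11.23 km) < …

T9, T8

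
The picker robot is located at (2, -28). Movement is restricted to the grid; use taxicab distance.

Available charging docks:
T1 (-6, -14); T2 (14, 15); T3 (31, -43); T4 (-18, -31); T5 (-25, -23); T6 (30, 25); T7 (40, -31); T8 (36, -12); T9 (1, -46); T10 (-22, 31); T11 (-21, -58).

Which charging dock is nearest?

Distances from (2, -28):
T1: |-8| + |14| = 8 + 14 = 22
T2: |12| + |43| = 12 + 43 = 55
T3: |29| + |-15| = 29 + 15 = 44
T4: |-20| + |-3| = 20 + 3 = 23
T5: |-27| + |5| = 27 + 5 = 32
T6: |28| + |53| = 28 + 53 = 81
T7: |38| + |-3| = 38 + 3 = 41
T8: |34| + |16| = 34 + 16 = 50
T9: |-1| + |-18| = 1 + 18 = 19
T10: |-24| + |59| = 24 + 59 = 83
T11: |-23| + |-30| = 23 + 30 = 53
Minimum: T9 at 19.

T9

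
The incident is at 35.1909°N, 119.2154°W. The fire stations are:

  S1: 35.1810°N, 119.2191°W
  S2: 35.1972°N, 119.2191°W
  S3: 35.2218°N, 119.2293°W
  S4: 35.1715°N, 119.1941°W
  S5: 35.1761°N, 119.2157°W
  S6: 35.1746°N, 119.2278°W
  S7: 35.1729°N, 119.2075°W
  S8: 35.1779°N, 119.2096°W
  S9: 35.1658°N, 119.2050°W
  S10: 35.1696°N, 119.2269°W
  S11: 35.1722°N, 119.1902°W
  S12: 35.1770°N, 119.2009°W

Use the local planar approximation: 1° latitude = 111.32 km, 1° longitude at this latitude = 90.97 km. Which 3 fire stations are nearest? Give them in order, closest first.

S2, S1, S8

Distances from 35.1909°N, 119.2154°W:
S1: 1.1523 km
S2: 0.7779 km
S3: 3.6648 km
S4: 2.9015 km
S5: 1.6478 km
S6: 2.1366 km
S7: 2.1287 km
S8: 1.5403 km
S9: 2.9500 km
S10: 2.5916 km
S11: 3.0966 km
S12: 2.0333 km
Sorted: S2 (0.7779 km) < S1 (1.1523 km) < S8 (1.5403 km) < S5 (1.6478 km) < S12 (2.0333 km) < …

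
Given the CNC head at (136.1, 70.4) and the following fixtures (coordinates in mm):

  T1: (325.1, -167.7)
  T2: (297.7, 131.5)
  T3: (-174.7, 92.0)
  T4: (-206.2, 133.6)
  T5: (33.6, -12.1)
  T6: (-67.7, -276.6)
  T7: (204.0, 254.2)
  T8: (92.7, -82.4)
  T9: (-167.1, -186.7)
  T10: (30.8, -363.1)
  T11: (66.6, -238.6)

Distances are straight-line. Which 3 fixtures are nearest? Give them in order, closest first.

Distances from (136.1, 70.4):
T1: √((189.0)² + (-238.1)²) = √(35721.000 + 56691.610) = 304.0 mm
T2: √((161.6)² + (61.1)²) = √(26114.560 + 3733.210) = 172.8 mm
T3: √((-310.8)² + (21.6)²) = √(96596.640 + 466.560) = 311.5 mm
T4: √((-342.3)² + (63.2)²) = √(117169.290 + 3994.240) = 348.1 mm
T5: √((-102.5)² + (-82.5)²) = √(10506.250 + 6806.250) = 131.6 mm
T6: √((-203.8)² + (-347.0)²) = √(41534.440 + 120409.000) = 402.4 mm
T7: √((67.9)² + (183.8)²) = √(4610.410 + 33782.440) = 195.9 mm
T8: √((-43.4)² + (-152.8)²) = √(1883.560 + 23347.840) = 158.8 mm
T9: √((-303.2)² + (-257.1)²) = √(91930.240 + 66100.410) = 397.5 mm
T10: √((-105.3)² + (-433.5)²) = √(11088.090 + 187922.250) = 446.1 mm
T11: √((-69.5)² + (-309.0)²) = √(4830.250 + 95481.000) = 316.7 mm
Sorted: T5 (131.6 mm) < T8 (158.8 mm) < T2 (172.8 mm) < T7 (195.9 mm) < T1 (304.0 mm) < …

T5, T8, T2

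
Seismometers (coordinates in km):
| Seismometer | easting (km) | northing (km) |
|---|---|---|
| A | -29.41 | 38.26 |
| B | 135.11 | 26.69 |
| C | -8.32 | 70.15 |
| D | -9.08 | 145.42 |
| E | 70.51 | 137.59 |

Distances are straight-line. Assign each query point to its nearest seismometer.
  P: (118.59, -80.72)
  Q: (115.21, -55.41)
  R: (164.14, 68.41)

P→B; Q→B; R→B

P at (118.59, -80.72):
  A: √((-148.00)² + (118.98)²) = √(21904.0000 + 14156.2404) = 189.90 km
  B: √((16.52)² + (107.41)²) = √(272.9104 + 11536.9081) = 108.67 km
  C: √((-126.91)² + (150.87)²) = √(16106.1481 + 22761.7569) = 197.15 km
  D: √((-127.67)² + (226.14)²) = √(16299.6289 + 51139.2996) = 259.69 km
  E: √((-48.08)² + (218.31)²) = √(2311.6864 + 47659.2561) = 223.54 km
  → nearest: B (108.67 km)
Q at (115.21, -55.41):
  A: √((-144.62)² + (93.67)²) = √(20914.9444 + 8774.0689) = 172.31 km
  B: √((19.90)² + (82.10)²) = √(396.0100 + 6740.4100) = 84.48 km
  C: √((-123.53)² + (125.56)²) = √(15259.6609 + 15765.3136) = 176.14 km
  D: √((-124.29)² + (200.83)²) = √(15448.0041 + 40332.6889) = 236.18 km
  E: √((-44.70)² + (193.00)²) = √(1998.0900 + 37249.0000) = 198.11 km
  → nearest: B (84.48 km)
R at (164.14, 68.41):
  A: √((-193.55)² + (-30.15)²) = √(37461.6025 + 909.0225) = 195.88 km
  B: √((-29.03)² + (-41.72)²) = √(842.7409 + 1740.5584) = 50.83 km
  C: √((-172.46)² + (1.74)²) = √(29742.4516 + 3.0276) = 172.47 km
  D: √((-173.22)² + (77.01)²) = √(30005.1684 + 5930.5401) = 189.57 km
  E: √((-93.63)² + (69.18)²) = √(8766.5769 + 4785.8724) = 116.41 km
  → nearest: B (50.83 km)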